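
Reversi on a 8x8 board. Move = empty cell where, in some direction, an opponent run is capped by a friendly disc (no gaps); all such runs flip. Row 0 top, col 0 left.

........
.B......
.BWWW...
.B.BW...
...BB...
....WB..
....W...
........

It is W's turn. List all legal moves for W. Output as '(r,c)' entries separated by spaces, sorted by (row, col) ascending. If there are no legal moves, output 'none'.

Answer: (0,0) (2,0) (3,2) (4,0) (4,2) (4,6) (5,2) (5,3) (5,6) (6,6)

Derivation:
(0,0): flips 1 -> legal
(0,1): no bracket -> illegal
(0,2): no bracket -> illegal
(1,0): no bracket -> illegal
(1,2): no bracket -> illegal
(2,0): flips 1 -> legal
(3,0): no bracket -> illegal
(3,2): flips 2 -> legal
(3,5): no bracket -> illegal
(4,0): flips 1 -> legal
(4,1): no bracket -> illegal
(4,2): flips 1 -> legal
(4,5): no bracket -> illegal
(4,6): flips 1 -> legal
(5,2): flips 1 -> legal
(5,3): flips 2 -> legal
(5,6): flips 1 -> legal
(6,5): no bracket -> illegal
(6,6): flips 3 -> legal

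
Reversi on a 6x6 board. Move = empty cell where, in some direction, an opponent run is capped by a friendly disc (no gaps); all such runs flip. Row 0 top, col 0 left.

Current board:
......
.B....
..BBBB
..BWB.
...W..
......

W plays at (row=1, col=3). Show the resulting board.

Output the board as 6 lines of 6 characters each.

Answer: ......
.B.W..
..BWBB
..BWB.
...W..
......

Derivation:
Place W at (1,3); scan 8 dirs for brackets.
Dir NW: first cell '.' (not opp) -> no flip
Dir N: first cell '.' (not opp) -> no flip
Dir NE: first cell '.' (not opp) -> no flip
Dir W: first cell '.' (not opp) -> no flip
Dir E: first cell '.' (not opp) -> no flip
Dir SW: opp run (2,2), next='.' -> no flip
Dir S: opp run (2,3) capped by W -> flip
Dir SE: opp run (2,4), next='.' -> no flip
All flips: (2,3)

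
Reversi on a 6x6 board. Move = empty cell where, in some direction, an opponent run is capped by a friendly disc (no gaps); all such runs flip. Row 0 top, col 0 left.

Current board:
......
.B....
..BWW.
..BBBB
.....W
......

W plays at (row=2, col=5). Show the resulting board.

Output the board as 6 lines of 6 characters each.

Place W at (2,5); scan 8 dirs for brackets.
Dir NW: first cell '.' (not opp) -> no flip
Dir N: first cell '.' (not opp) -> no flip
Dir NE: edge -> no flip
Dir W: first cell 'W' (not opp) -> no flip
Dir E: edge -> no flip
Dir SW: opp run (3,4), next='.' -> no flip
Dir S: opp run (3,5) capped by W -> flip
Dir SE: edge -> no flip
All flips: (3,5)

Answer: ......
.B....
..BWWW
..BBBW
.....W
......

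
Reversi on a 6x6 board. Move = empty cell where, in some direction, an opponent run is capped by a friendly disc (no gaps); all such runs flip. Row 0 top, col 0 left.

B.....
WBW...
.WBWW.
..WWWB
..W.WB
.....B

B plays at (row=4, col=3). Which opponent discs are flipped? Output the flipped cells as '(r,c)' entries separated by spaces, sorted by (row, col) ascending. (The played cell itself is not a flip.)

Answer: (4,4)

Derivation:
Dir NW: opp run (3,2) (2,1) (1,0), next=edge -> no flip
Dir N: opp run (3,3) (2,3), next='.' -> no flip
Dir NE: opp run (3,4), next='.' -> no flip
Dir W: opp run (4,2), next='.' -> no flip
Dir E: opp run (4,4) capped by B -> flip
Dir SW: first cell '.' (not opp) -> no flip
Dir S: first cell '.' (not opp) -> no flip
Dir SE: first cell '.' (not opp) -> no flip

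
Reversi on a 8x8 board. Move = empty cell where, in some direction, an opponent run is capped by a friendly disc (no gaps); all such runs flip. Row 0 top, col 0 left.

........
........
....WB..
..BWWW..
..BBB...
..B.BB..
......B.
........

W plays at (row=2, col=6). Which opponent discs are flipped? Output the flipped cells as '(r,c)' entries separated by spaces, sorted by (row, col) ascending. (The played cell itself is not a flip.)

Answer: (2,5)

Derivation:
Dir NW: first cell '.' (not opp) -> no flip
Dir N: first cell '.' (not opp) -> no flip
Dir NE: first cell '.' (not opp) -> no flip
Dir W: opp run (2,5) capped by W -> flip
Dir E: first cell '.' (not opp) -> no flip
Dir SW: first cell 'W' (not opp) -> no flip
Dir S: first cell '.' (not opp) -> no flip
Dir SE: first cell '.' (not opp) -> no flip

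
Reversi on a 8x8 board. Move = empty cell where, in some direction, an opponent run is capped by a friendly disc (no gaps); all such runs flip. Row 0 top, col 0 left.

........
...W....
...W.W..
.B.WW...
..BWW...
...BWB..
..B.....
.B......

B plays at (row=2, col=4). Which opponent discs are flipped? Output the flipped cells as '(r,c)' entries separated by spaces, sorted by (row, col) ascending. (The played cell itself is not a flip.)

Answer: (3,3)

Derivation:
Dir NW: opp run (1,3), next='.' -> no flip
Dir N: first cell '.' (not opp) -> no flip
Dir NE: first cell '.' (not opp) -> no flip
Dir W: opp run (2,3), next='.' -> no flip
Dir E: opp run (2,5), next='.' -> no flip
Dir SW: opp run (3,3) capped by B -> flip
Dir S: opp run (3,4) (4,4) (5,4), next='.' -> no flip
Dir SE: first cell '.' (not opp) -> no flip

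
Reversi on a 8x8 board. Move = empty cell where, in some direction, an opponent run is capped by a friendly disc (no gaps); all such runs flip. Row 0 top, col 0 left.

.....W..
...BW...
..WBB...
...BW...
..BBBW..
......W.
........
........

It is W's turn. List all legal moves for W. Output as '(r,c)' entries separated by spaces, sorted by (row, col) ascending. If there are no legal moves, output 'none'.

(0,2): no bracket -> illegal
(0,3): no bracket -> illegal
(0,4): flips 1 -> legal
(1,2): flips 2 -> legal
(1,5): no bracket -> illegal
(2,5): flips 2 -> legal
(3,1): no bracket -> illegal
(3,2): flips 2 -> legal
(3,5): no bracket -> illegal
(4,1): flips 3 -> legal
(5,1): no bracket -> illegal
(5,2): flips 1 -> legal
(5,3): no bracket -> illegal
(5,4): flips 1 -> legal
(5,5): flips 2 -> legal

Answer: (0,4) (1,2) (2,5) (3,2) (4,1) (5,2) (5,4) (5,5)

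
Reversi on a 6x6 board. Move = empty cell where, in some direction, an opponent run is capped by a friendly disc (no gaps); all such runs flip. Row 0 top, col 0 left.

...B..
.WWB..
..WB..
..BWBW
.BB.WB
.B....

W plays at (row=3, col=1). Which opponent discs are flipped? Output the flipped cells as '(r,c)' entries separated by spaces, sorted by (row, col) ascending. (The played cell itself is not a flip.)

Dir NW: first cell '.' (not opp) -> no flip
Dir N: first cell '.' (not opp) -> no flip
Dir NE: first cell 'W' (not opp) -> no flip
Dir W: first cell '.' (not opp) -> no flip
Dir E: opp run (3,2) capped by W -> flip
Dir SW: first cell '.' (not opp) -> no flip
Dir S: opp run (4,1) (5,1), next=edge -> no flip
Dir SE: opp run (4,2), next='.' -> no flip

Answer: (3,2)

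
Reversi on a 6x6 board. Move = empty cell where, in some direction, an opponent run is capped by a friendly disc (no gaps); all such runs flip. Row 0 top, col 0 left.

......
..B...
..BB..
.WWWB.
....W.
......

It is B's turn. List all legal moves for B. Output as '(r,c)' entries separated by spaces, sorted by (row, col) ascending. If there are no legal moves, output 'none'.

(2,0): no bracket -> illegal
(2,1): no bracket -> illegal
(2,4): no bracket -> illegal
(3,0): flips 3 -> legal
(3,5): no bracket -> illegal
(4,0): flips 1 -> legal
(4,1): flips 1 -> legal
(4,2): flips 1 -> legal
(4,3): flips 1 -> legal
(4,5): no bracket -> illegal
(5,3): no bracket -> illegal
(5,4): flips 1 -> legal
(5,5): flips 2 -> legal

Answer: (3,0) (4,0) (4,1) (4,2) (4,3) (5,4) (5,5)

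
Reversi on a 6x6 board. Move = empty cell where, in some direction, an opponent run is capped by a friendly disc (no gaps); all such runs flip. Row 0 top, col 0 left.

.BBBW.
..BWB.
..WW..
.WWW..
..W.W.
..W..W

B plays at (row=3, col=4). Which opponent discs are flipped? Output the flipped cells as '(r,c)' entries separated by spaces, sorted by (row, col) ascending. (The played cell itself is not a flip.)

Answer: (2,3)

Derivation:
Dir NW: opp run (2,3) capped by B -> flip
Dir N: first cell '.' (not opp) -> no flip
Dir NE: first cell '.' (not opp) -> no flip
Dir W: opp run (3,3) (3,2) (3,1), next='.' -> no flip
Dir E: first cell '.' (not opp) -> no flip
Dir SW: first cell '.' (not opp) -> no flip
Dir S: opp run (4,4), next='.' -> no flip
Dir SE: first cell '.' (not opp) -> no flip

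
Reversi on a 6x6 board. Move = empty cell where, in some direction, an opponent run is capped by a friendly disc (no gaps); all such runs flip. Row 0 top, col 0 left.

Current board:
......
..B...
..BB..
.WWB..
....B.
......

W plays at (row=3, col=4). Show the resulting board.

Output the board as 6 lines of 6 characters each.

Answer: ......
..B...
..BB..
.WWWW.
....B.
......

Derivation:
Place W at (3,4); scan 8 dirs for brackets.
Dir NW: opp run (2,3) (1,2), next='.' -> no flip
Dir N: first cell '.' (not opp) -> no flip
Dir NE: first cell '.' (not opp) -> no flip
Dir W: opp run (3,3) capped by W -> flip
Dir E: first cell '.' (not opp) -> no flip
Dir SW: first cell '.' (not opp) -> no flip
Dir S: opp run (4,4), next='.' -> no flip
Dir SE: first cell '.' (not opp) -> no flip
All flips: (3,3)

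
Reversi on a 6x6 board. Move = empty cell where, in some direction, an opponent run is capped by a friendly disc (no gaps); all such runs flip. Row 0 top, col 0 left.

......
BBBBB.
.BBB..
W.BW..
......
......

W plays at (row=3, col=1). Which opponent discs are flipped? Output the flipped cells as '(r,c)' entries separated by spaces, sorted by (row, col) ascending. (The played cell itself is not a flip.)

Answer: (3,2)

Derivation:
Dir NW: first cell '.' (not opp) -> no flip
Dir N: opp run (2,1) (1,1), next='.' -> no flip
Dir NE: opp run (2,2) (1,3), next='.' -> no flip
Dir W: first cell 'W' (not opp) -> no flip
Dir E: opp run (3,2) capped by W -> flip
Dir SW: first cell '.' (not opp) -> no flip
Dir S: first cell '.' (not opp) -> no flip
Dir SE: first cell '.' (not opp) -> no flip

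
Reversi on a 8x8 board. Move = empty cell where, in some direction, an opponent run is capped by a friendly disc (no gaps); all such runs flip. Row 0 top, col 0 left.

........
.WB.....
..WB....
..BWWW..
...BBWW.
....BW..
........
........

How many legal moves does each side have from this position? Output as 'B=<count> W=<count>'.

Answer: B=10 W=10

Derivation:
-- B to move --
(0,0): flips 3 -> legal
(0,1): no bracket -> illegal
(0,2): no bracket -> illegal
(1,0): flips 1 -> legal
(1,3): no bracket -> illegal
(2,0): no bracket -> illegal
(2,1): flips 1 -> legal
(2,4): flips 1 -> legal
(2,5): flips 1 -> legal
(2,6): flips 1 -> legal
(3,1): no bracket -> illegal
(3,6): flips 4 -> legal
(3,7): no bracket -> illegal
(4,2): no bracket -> illegal
(4,7): flips 2 -> legal
(5,6): flips 3 -> legal
(5,7): no bracket -> illegal
(6,4): no bracket -> illegal
(6,5): no bracket -> illegal
(6,6): flips 1 -> legal
B mobility = 10
-- W to move --
(0,1): flips 2 -> legal
(0,2): flips 1 -> legal
(0,3): no bracket -> illegal
(1,3): flips 2 -> legal
(1,4): no bracket -> illegal
(2,1): no bracket -> illegal
(2,4): flips 1 -> legal
(3,1): flips 1 -> legal
(4,1): no bracket -> illegal
(4,2): flips 3 -> legal
(5,2): flips 1 -> legal
(5,3): flips 3 -> legal
(6,3): flips 1 -> legal
(6,4): flips 2 -> legal
(6,5): no bracket -> illegal
W mobility = 10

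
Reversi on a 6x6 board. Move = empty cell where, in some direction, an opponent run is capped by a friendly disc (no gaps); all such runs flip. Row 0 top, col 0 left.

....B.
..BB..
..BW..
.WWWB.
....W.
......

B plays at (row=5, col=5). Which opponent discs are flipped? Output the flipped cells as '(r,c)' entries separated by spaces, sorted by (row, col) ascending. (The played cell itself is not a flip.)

Dir NW: opp run (4,4) (3,3) capped by B -> flip
Dir N: first cell '.' (not opp) -> no flip
Dir NE: edge -> no flip
Dir W: first cell '.' (not opp) -> no flip
Dir E: edge -> no flip
Dir SW: edge -> no flip
Dir S: edge -> no flip
Dir SE: edge -> no flip

Answer: (3,3) (4,4)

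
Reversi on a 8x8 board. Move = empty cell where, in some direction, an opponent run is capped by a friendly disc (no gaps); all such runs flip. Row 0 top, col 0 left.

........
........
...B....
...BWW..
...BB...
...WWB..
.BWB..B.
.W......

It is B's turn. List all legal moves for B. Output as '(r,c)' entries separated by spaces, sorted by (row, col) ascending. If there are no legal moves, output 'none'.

(2,4): flips 1 -> legal
(2,5): flips 1 -> legal
(2,6): flips 1 -> legal
(3,6): flips 2 -> legal
(4,2): no bracket -> illegal
(4,5): flips 2 -> legal
(4,6): no bracket -> illegal
(5,1): no bracket -> illegal
(5,2): flips 2 -> legal
(6,0): no bracket -> illegal
(6,4): flips 1 -> legal
(6,5): flips 1 -> legal
(7,0): no bracket -> illegal
(7,2): no bracket -> illegal
(7,3): no bracket -> illegal

Answer: (2,4) (2,5) (2,6) (3,6) (4,5) (5,2) (6,4) (6,5)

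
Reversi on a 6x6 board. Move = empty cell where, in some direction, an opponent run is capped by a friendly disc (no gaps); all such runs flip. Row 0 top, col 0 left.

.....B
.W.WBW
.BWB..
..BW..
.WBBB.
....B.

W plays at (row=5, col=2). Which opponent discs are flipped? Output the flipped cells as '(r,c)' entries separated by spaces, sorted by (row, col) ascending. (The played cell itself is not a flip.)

Answer: (3,2) (4,2)

Derivation:
Dir NW: first cell 'W' (not opp) -> no flip
Dir N: opp run (4,2) (3,2) capped by W -> flip
Dir NE: opp run (4,3), next='.' -> no flip
Dir W: first cell '.' (not opp) -> no flip
Dir E: first cell '.' (not opp) -> no flip
Dir SW: edge -> no flip
Dir S: edge -> no flip
Dir SE: edge -> no flip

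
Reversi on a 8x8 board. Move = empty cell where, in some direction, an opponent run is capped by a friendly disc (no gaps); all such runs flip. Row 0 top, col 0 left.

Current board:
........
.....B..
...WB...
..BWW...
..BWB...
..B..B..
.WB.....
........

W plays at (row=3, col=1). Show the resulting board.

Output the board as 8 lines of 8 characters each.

Place W at (3,1); scan 8 dirs for brackets.
Dir NW: first cell '.' (not opp) -> no flip
Dir N: first cell '.' (not opp) -> no flip
Dir NE: first cell '.' (not opp) -> no flip
Dir W: first cell '.' (not opp) -> no flip
Dir E: opp run (3,2) capped by W -> flip
Dir SW: first cell '.' (not opp) -> no flip
Dir S: first cell '.' (not opp) -> no flip
Dir SE: opp run (4,2), next='.' -> no flip
All flips: (3,2)

Answer: ........
.....B..
...WB...
.WWWW...
..BWB...
..B..B..
.WB.....
........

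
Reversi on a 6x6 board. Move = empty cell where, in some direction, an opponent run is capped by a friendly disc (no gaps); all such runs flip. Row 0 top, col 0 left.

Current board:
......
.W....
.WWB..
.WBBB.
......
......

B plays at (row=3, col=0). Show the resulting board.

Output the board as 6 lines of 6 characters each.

Answer: ......
.W....
.WWB..
BBBBB.
......
......

Derivation:
Place B at (3,0); scan 8 dirs for brackets.
Dir NW: edge -> no flip
Dir N: first cell '.' (not opp) -> no flip
Dir NE: opp run (2,1), next='.' -> no flip
Dir W: edge -> no flip
Dir E: opp run (3,1) capped by B -> flip
Dir SW: edge -> no flip
Dir S: first cell '.' (not opp) -> no flip
Dir SE: first cell '.' (not opp) -> no flip
All flips: (3,1)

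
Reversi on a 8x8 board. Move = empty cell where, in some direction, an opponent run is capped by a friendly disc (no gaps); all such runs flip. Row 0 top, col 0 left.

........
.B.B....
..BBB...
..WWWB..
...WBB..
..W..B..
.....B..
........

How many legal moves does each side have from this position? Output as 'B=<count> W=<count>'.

Answer: B=4 W=10

Derivation:
-- B to move --
(2,1): no bracket -> illegal
(2,5): no bracket -> illegal
(3,1): flips 3 -> legal
(4,1): flips 1 -> legal
(4,2): flips 3 -> legal
(5,1): no bracket -> illegal
(5,3): flips 2 -> legal
(5,4): no bracket -> illegal
(6,1): no bracket -> illegal
(6,2): no bracket -> illegal
(6,3): no bracket -> illegal
B mobility = 4
-- W to move --
(0,0): flips 2 -> legal
(0,1): no bracket -> illegal
(0,2): no bracket -> illegal
(0,3): flips 2 -> legal
(0,4): no bracket -> illegal
(1,0): no bracket -> illegal
(1,2): flips 2 -> legal
(1,4): flips 2 -> legal
(1,5): flips 1 -> legal
(2,0): no bracket -> illegal
(2,1): no bracket -> illegal
(2,5): no bracket -> illegal
(2,6): no bracket -> illegal
(3,1): no bracket -> illegal
(3,6): flips 1 -> legal
(4,6): flips 2 -> legal
(5,3): no bracket -> illegal
(5,4): flips 1 -> legal
(5,6): flips 1 -> legal
(6,4): no bracket -> illegal
(6,6): flips 2 -> legal
(7,4): no bracket -> illegal
(7,5): no bracket -> illegal
(7,6): no bracket -> illegal
W mobility = 10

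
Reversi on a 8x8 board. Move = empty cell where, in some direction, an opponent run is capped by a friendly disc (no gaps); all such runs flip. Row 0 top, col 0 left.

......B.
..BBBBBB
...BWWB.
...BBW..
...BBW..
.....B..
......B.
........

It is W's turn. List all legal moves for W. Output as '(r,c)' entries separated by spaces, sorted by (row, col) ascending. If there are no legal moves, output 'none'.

(0,1): flips 3 -> legal
(0,2): flips 1 -> legal
(0,3): flips 1 -> legal
(0,4): flips 1 -> legal
(0,5): flips 1 -> legal
(0,7): flips 1 -> legal
(1,1): no bracket -> illegal
(2,1): no bracket -> illegal
(2,2): flips 1 -> legal
(2,7): flips 1 -> legal
(3,2): flips 2 -> legal
(3,6): no bracket -> illegal
(3,7): no bracket -> illegal
(4,2): flips 3 -> legal
(4,6): no bracket -> illegal
(5,2): flips 2 -> legal
(5,3): flips 1 -> legal
(5,4): flips 2 -> legal
(5,6): no bracket -> illegal
(5,7): no bracket -> illegal
(6,4): no bracket -> illegal
(6,5): flips 1 -> legal
(6,7): no bracket -> illegal
(7,5): no bracket -> illegal
(7,6): no bracket -> illegal
(7,7): no bracket -> illegal

Answer: (0,1) (0,2) (0,3) (0,4) (0,5) (0,7) (2,2) (2,7) (3,2) (4,2) (5,2) (5,3) (5,4) (6,5)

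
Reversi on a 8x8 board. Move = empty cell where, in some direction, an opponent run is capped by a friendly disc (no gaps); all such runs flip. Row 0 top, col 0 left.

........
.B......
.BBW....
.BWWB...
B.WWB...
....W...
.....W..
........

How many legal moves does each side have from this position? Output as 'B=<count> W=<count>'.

Answer: B=7 W=10

Derivation:
-- B to move --
(1,2): flips 1 -> legal
(1,3): no bracket -> illegal
(1,4): no bracket -> illegal
(2,4): flips 1 -> legal
(4,1): flips 2 -> legal
(4,5): no bracket -> illegal
(5,1): no bracket -> illegal
(5,2): flips 3 -> legal
(5,3): flips 1 -> legal
(5,5): no bracket -> illegal
(5,6): no bracket -> illegal
(6,3): no bracket -> illegal
(6,4): flips 1 -> legal
(6,6): no bracket -> illegal
(7,4): no bracket -> illegal
(7,5): no bracket -> illegal
(7,6): flips 4 -> legal
B mobility = 7
-- W to move --
(0,0): flips 2 -> legal
(0,1): no bracket -> illegal
(0,2): no bracket -> illegal
(1,0): flips 1 -> legal
(1,2): flips 1 -> legal
(1,3): no bracket -> illegal
(2,0): flips 3 -> legal
(2,4): flips 2 -> legal
(2,5): flips 1 -> legal
(3,0): flips 1 -> legal
(3,5): flips 1 -> legal
(4,1): no bracket -> illegal
(4,5): flips 2 -> legal
(5,0): no bracket -> illegal
(5,1): no bracket -> illegal
(5,3): no bracket -> illegal
(5,5): flips 1 -> legal
W mobility = 10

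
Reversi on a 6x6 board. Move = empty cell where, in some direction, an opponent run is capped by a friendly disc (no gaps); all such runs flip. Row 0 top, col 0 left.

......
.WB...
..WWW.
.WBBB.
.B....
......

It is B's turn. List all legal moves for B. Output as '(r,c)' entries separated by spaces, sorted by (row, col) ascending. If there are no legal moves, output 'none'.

Answer: (0,0) (1,0) (1,3) (1,4) (1,5) (2,1) (3,0)

Derivation:
(0,0): flips 2 -> legal
(0,1): no bracket -> illegal
(0,2): no bracket -> illegal
(1,0): flips 1 -> legal
(1,3): flips 1 -> legal
(1,4): flips 2 -> legal
(1,5): flips 1 -> legal
(2,0): no bracket -> illegal
(2,1): flips 1 -> legal
(2,5): no bracket -> illegal
(3,0): flips 1 -> legal
(3,5): no bracket -> illegal
(4,0): no bracket -> illegal
(4,2): no bracket -> illegal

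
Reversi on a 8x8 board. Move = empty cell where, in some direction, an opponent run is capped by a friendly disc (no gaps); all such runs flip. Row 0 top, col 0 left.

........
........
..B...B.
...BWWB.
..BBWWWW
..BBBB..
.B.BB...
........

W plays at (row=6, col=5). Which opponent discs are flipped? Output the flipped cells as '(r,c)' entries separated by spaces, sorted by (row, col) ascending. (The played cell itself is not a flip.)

Answer: (5,5)

Derivation:
Dir NW: opp run (5,4) (4,3), next='.' -> no flip
Dir N: opp run (5,5) capped by W -> flip
Dir NE: first cell '.' (not opp) -> no flip
Dir W: opp run (6,4) (6,3), next='.' -> no flip
Dir E: first cell '.' (not opp) -> no flip
Dir SW: first cell '.' (not opp) -> no flip
Dir S: first cell '.' (not opp) -> no flip
Dir SE: first cell '.' (not opp) -> no flip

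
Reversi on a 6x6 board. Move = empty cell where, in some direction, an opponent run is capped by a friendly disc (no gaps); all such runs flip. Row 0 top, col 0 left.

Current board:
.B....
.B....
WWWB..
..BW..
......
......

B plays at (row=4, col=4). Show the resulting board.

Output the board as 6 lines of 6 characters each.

Answer: .B....
.B....
WWBB..
..BB..
....B.
......

Derivation:
Place B at (4,4); scan 8 dirs for brackets.
Dir NW: opp run (3,3) (2,2) capped by B -> flip
Dir N: first cell '.' (not opp) -> no flip
Dir NE: first cell '.' (not opp) -> no flip
Dir W: first cell '.' (not opp) -> no flip
Dir E: first cell '.' (not opp) -> no flip
Dir SW: first cell '.' (not opp) -> no flip
Dir S: first cell '.' (not opp) -> no flip
Dir SE: first cell '.' (not opp) -> no flip
All flips: (2,2) (3,3)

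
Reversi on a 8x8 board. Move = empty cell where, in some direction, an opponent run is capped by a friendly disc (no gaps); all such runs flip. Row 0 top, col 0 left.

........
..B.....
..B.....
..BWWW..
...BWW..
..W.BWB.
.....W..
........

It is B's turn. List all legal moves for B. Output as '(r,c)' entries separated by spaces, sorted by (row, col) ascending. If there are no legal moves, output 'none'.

Answer: (2,3) (2,4) (2,5) (3,6) (4,6) (6,1) (6,6) (7,4) (7,6)

Derivation:
(2,3): flips 3 -> legal
(2,4): flips 2 -> legal
(2,5): flips 1 -> legal
(2,6): no bracket -> illegal
(3,6): flips 4 -> legal
(4,1): no bracket -> illegal
(4,2): no bracket -> illegal
(4,6): flips 2 -> legal
(5,1): no bracket -> illegal
(5,3): no bracket -> illegal
(6,1): flips 1 -> legal
(6,2): no bracket -> illegal
(6,3): no bracket -> illegal
(6,4): no bracket -> illegal
(6,6): flips 3 -> legal
(7,4): flips 1 -> legal
(7,5): no bracket -> illegal
(7,6): flips 1 -> legal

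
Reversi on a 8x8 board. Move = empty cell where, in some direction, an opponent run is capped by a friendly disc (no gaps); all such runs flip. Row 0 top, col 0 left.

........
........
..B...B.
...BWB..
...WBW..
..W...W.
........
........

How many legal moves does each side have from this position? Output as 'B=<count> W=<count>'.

-- B to move --
(2,3): no bracket -> illegal
(2,4): flips 1 -> legal
(2,5): no bracket -> illegal
(3,2): no bracket -> illegal
(3,6): no bracket -> illegal
(4,1): no bracket -> illegal
(4,2): flips 1 -> legal
(4,6): flips 1 -> legal
(4,7): no bracket -> illegal
(5,1): no bracket -> illegal
(5,3): flips 1 -> legal
(5,4): no bracket -> illegal
(5,5): flips 1 -> legal
(5,7): no bracket -> illegal
(6,1): no bracket -> illegal
(6,2): no bracket -> illegal
(6,3): no bracket -> illegal
(6,5): no bracket -> illegal
(6,6): no bracket -> illegal
(6,7): no bracket -> illegal
B mobility = 5
-- W to move --
(1,1): no bracket -> illegal
(1,2): no bracket -> illegal
(1,3): no bracket -> illegal
(1,5): no bracket -> illegal
(1,6): no bracket -> illegal
(1,7): no bracket -> illegal
(2,1): no bracket -> illegal
(2,3): flips 1 -> legal
(2,4): no bracket -> illegal
(2,5): flips 1 -> legal
(2,7): no bracket -> illegal
(3,1): no bracket -> illegal
(3,2): flips 1 -> legal
(3,6): flips 1 -> legal
(3,7): no bracket -> illegal
(4,2): no bracket -> illegal
(4,6): no bracket -> illegal
(5,3): no bracket -> illegal
(5,4): flips 1 -> legal
(5,5): no bracket -> illegal
W mobility = 5

Answer: B=5 W=5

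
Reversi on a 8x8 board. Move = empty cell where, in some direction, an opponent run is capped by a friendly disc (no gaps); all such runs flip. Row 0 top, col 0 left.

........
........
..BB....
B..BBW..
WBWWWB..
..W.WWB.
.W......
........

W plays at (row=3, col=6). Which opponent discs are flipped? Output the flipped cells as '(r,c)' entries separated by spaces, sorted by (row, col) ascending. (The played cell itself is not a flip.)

Answer: (4,5)

Derivation:
Dir NW: first cell '.' (not opp) -> no flip
Dir N: first cell '.' (not opp) -> no flip
Dir NE: first cell '.' (not opp) -> no flip
Dir W: first cell 'W' (not opp) -> no flip
Dir E: first cell '.' (not opp) -> no flip
Dir SW: opp run (4,5) capped by W -> flip
Dir S: first cell '.' (not opp) -> no flip
Dir SE: first cell '.' (not opp) -> no flip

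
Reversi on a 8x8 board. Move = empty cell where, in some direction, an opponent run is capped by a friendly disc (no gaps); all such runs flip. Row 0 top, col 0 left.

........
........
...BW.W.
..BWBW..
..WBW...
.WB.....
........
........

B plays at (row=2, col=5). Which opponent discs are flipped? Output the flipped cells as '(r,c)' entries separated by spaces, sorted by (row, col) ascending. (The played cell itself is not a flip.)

Answer: (2,4)

Derivation:
Dir NW: first cell '.' (not opp) -> no flip
Dir N: first cell '.' (not opp) -> no flip
Dir NE: first cell '.' (not opp) -> no flip
Dir W: opp run (2,4) capped by B -> flip
Dir E: opp run (2,6), next='.' -> no flip
Dir SW: first cell 'B' (not opp) -> no flip
Dir S: opp run (3,5), next='.' -> no flip
Dir SE: first cell '.' (not opp) -> no flip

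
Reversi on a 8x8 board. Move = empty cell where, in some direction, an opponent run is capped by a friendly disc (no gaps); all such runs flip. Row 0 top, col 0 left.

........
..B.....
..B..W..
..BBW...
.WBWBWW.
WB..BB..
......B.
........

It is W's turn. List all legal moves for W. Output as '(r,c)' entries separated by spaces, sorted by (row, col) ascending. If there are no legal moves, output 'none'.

(0,1): no bracket -> illegal
(0,2): no bracket -> illegal
(0,3): no bracket -> illegal
(1,1): no bracket -> illegal
(1,3): no bracket -> illegal
(2,1): flips 1 -> legal
(2,3): flips 2 -> legal
(2,4): no bracket -> illegal
(3,1): flips 2 -> legal
(3,5): no bracket -> illegal
(4,0): no bracket -> illegal
(5,2): flips 1 -> legal
(5,3): no bracket -> illegal
(5,6): no bracket -> illegal
(5,7): no bracket -> illegal
(6,0): no bracket -> illegal
(6,1): flips 1 -> legal
(6,2): no bracket -> illegal
(6,3): flips 1 -> legal
(6,4): flips 3 -> legal
(6,5): flips 2 -> legal
(6,7): no bracket -> illegal
(7,5): no bracket -> illegal
(7,6): no bracket -> illegal
(7,7): no bracket -> illegal

Answer: (2,1) (2,3) (3,1) (5,2) (6,1) (6,3) (6,4) (6,5)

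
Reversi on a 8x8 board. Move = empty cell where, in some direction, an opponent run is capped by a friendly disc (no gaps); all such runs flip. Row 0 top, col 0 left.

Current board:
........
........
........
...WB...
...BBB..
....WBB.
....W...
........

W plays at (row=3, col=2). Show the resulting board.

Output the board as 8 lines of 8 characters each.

Answer: ........
........
........
..WWB...
...WBB..
....WBB.
....W...
........

Derivation:
Place W at (3,2); scan 8 dirs for brackets.
Dir NW: first cell '.' (not opp) -> no flip
Dir N: first cell '.' (not opp) -> no flip
Dir NE: first cell '.' (not opp) -> no flip
Dir W: first cell '.' (not opp) -> no flip
Dir E: first cell 'W' (not opp) -> no flip
Dir SW: first cell '.' (not opp) -> no flip
Dir S: first cell '.' (not opp) -> no flip
Dir SE: opp run (4,3) capped by W -> flip
All flips: (4,3)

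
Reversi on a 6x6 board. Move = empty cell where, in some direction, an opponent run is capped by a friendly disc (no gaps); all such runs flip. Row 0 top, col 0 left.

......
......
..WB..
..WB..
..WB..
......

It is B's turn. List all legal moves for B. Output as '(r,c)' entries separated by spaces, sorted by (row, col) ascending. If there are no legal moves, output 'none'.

(1,1): flips 1 -> legal
(1,2): no bracket -> illegal
(1,3): no bracket -> illegal
(2,1): flips 2 -> legal
(3,1): flips 1 -> legal
(4,1): flips 2 -> legal
(5,1): flips 1 -> legal
(5,2): no bracket -> illegal
(5,3): no bracket -> illegal

Answer: (1,1) (2,1) (3,1) (4,1) (5,1)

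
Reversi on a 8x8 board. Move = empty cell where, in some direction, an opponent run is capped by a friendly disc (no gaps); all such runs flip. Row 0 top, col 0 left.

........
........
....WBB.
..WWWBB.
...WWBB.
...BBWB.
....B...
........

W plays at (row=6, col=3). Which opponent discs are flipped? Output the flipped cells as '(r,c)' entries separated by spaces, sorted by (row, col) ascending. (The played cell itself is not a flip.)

Answer: (5,3)

Derivation:
Dir NW: first cell '.' (not opp) -> no flip
Dir N: opp run (5,3) capped by W -> flip
Dir NE: opp run (5,4) (4,5) (3,6), next='.' -> no flip
Dir W: first cell '.' (not opp) -> no flip
Dir E: opp run (6,4), next='.' -> no flip
Dir SW: first cell '.' (not opp) -> no flip
Dir S: first cell '.' (not opp) -> no flip
Dir SE: first cell '.' (not opp) -> no flip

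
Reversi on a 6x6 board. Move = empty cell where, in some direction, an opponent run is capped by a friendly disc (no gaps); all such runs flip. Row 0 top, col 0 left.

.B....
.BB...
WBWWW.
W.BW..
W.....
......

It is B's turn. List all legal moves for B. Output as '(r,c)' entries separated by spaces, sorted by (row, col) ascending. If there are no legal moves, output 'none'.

(1,0): no bracket -> illegal
(1,3): no bracket -> illegal
(1,4): flips 1 -> legal
(1,5): no bracket -> illegal
(2,5): flips 3 -> legal
(3,1): no bracket -> illegal
(3,4): flips 2 -> legal
(3,5): no bracket -> illegal
(4,1): no bracket -> illegal
(4,2): no bracket -> illegal
(4,3): no bracket -> illegal
(4,4): flips 2 -> legal
(5,0): no bracket -> illegal
(5,1): no bracket -> illegal

Answer: (1,4) (2,5) (3,4) (4,4)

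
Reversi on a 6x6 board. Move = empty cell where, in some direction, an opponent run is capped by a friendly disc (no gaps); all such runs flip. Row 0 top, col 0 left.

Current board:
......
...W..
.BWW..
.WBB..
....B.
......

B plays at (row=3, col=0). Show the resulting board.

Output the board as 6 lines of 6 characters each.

Place B at (3,0); scan 8 dirs for brackets.
Dir NW: edge -> no flip
Dir N: first cell '.' (not opp) -> no flip
Dir NE: first cell 'B' (not opp) -> no flip
Dir W: edge -> no flip
Dir E: opp run (3,1) capped by B -> flip
Dir SW: edge -> no flip
Dir S: first cell '.' (not opp) -> no flip
Dir SE: first cell '.' (not opp) -> no flip
All flips: (3,1)

Answer: ......
...W..
.BWW..
BBBB..
....B.
......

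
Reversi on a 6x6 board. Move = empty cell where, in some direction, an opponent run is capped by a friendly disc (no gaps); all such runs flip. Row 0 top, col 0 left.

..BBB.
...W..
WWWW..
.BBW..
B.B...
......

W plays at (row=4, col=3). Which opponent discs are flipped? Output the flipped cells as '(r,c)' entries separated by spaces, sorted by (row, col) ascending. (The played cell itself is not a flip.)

Dir NW: opp run (3,2) capped by W -> flip
Dir N: first cell 'W' (not opp) -> no flip
Dir NE: first cell '.' (not opp) -> no flip
Dir W: opp run (4,2), next='.' -> no flip
Dir E: first cell '.' (not opp) -> no flip
Dir SW: first cell '.' (not opp) -> no flip
Dir S: first cell '.' (not opp) -> no flip
Dir SE: first cell '.' (not opp) -> no flip

Answer: (3,2)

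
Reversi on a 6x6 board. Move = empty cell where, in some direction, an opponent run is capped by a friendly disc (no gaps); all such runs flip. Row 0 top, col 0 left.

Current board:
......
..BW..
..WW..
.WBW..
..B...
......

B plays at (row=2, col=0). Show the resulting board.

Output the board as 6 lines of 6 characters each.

Place B at (2,0); scan 8 dirs for brackets.
Dir NW: edge -> no flip
Dir N: first cell '.' (not opp) -> no flip
Dir NE: first cell '.' (not opp) -> no flip
Dir W: edge -> no flip
Dir E: first cell '.' (not opp) -> no flip
Dir SW: edge -> no flip
Dir S: first cell '.' (not opp) -> no flip
Dir SE: opp run (3,1) capped by B -> flip
All flips: (3,1)

Answer: ......
..BW..
B.WW..
.BBW..
..B...
......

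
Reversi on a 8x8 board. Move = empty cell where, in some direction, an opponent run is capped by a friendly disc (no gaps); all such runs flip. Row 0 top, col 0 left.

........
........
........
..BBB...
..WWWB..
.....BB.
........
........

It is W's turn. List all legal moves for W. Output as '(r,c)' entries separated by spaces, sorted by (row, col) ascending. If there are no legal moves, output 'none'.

(2,1): flips 1 -> legal
(2,2): flips 2 -> legal
(2,3): flips 1 -> legal
(2,4): flips 2 -> legal
(2,5): flips 1 -> legal
(3,1): no bracket -> illegal
(3,5): no bracket -> illegal
(3,6): no bracket -> illegal
(4,1): no bracket -> illegal
(4,6): flips 1 -> legal
(4,7): no bracket -> illegal
(5,4): no bracket -> illegal
(5,7): no bracket -> illegal
(6,4): no bracket -> illegal
(6,5): no bracket -> illegal
(6,6): flips 1 -> legal
(6,7): no bracket -> illegal

Answer: (2,1) (2,2) (2,3) (2,4) (2,5) (4,6) (6,6)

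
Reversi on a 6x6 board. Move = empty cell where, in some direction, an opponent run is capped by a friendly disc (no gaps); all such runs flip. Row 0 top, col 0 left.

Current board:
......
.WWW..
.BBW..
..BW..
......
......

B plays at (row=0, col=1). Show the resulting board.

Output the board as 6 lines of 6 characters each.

Place B at (0,1); scan 8 dirs for brackets.
Dir NW: edge -> no flip
Dir N: edge -> no flip
Dir NE: edge -> no flip
Dir W: first cell '.' (not opp) -> no flip
Dir E: first cell '.' (not opp) -> no flip
Dir SW: first cell '.' (not opp) -> no flip
Dir S: opp run (1,1) capped by B -> flip
Dir SE: opp run (1,2) (2,3), next='.' -> no flip
All flips: (1,1)

Answer: .B....
.BWW..
.BBW..
..BW..
......
......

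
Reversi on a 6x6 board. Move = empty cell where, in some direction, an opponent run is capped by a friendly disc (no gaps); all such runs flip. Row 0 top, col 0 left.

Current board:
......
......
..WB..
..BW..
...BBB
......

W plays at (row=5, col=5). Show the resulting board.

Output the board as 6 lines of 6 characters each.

Place W at (5,5); scan 8 dirs for brackets.
Dir NW: opp run (4,4) capped by W -> flip
Dir N: opp run (4,5), next='.' -> no flip
Dir NE: edge -> no flip
Dir W: first cell '.' (not opp) -> no flip
Dir E: edge -> no flip
Dir SW: edge -> no flip
Dir S: edge -> no flip
Dir SE: edge -> no flip
All flips: (4,4)

Answer: ......
......
..WB..
..BW..
...BWB
.....W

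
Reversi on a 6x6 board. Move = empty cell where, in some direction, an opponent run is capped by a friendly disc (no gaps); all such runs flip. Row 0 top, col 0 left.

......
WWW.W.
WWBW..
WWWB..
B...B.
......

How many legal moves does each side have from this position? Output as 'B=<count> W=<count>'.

-- B to move --
(0,0): flips 4 -> legal
(0,1): no bracket -> illegal
(0,2): flips 1 -> legal
(0,3): no bracket -> illegal
(0,4): no bracket -> illegal
(0,5): no bracket -> illegal
(1,3): flips 1 -> legal
(1,5): no bracket -> illegal
(2,4): flips 1 -> legal
(2,5): no bracket -> illegal
(3,4): no bracket -> illegal
(4,1): no bracket -> illegal
(4,2): flips 1 -> legal
(4,3): no bracket -> illegal
B mobility = 5
-- W to move --
(1,3): flips 1 -> legal
(2,4): no bracket -> illegal
(3,4): flips 1 -> legal
(3,5): no bracket -> illegal
(4,1): no bracket -> illegal
(4,2): no bracket -> illegal
(4,3): flips 1 -> legal
(4,5): no bracket -> illegal
(5,0): flips 1 -> legal
(5,1): no bracket -> illegal
(5,3): no bracket -> illegal
(5,4): no bracket -> illegal
(5,5): flips 3 -> legal
W mobility = 5

Answer: B=5 W=5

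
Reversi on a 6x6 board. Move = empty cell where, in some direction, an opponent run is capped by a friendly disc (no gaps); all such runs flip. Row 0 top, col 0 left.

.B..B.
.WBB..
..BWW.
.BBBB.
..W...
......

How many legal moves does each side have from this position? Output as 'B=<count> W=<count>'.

-- B to move --
(0,0): flips 1 -> legal
(0,2): no bracket -> illegal
(1,0): flips 1 -> legal
(1,4): flips 2 -> legal
(1,5): flips 1 -> legal
(2,0): no bracket -> illegal
(2,1): flips 1 -> legal
(2,5): flips 2 -> legal
(3,5): flips 1 -> legal
(4,1): no bracket -> illegal
(4,3): no bracket -> illegal
(5,1): flips 1 -> legal
(5,2): flips 1 -> legal
(5,3): flips 1 -> legal
B mobility = 10
-- W to move --
(0,0): no bracket -> illegal
(0,2): flips 4 -> legal
(0,3): flips 1 -> legal
(0,5): no bracket -> illegal
(1,0): no bracket -> illegal
(1,4): flips 2 -> legal
(1,5): no bracket -> illegal
(2,0): flips 1 -> legal
(2,1): flips 1 -> legal
(2,5): no bracket -> illegal
(3,0): no bracket -> illegal
(3,5): no bracket -> illegal
(4,0): no bracket -> illegal
(4,1): flips 1 -> legal
(4,3): flips 1 -> legal
(4,4): flips 3 -> legal
(4,5): flips 1 -> legal
W mobility = 9

Answer: B=10 W=9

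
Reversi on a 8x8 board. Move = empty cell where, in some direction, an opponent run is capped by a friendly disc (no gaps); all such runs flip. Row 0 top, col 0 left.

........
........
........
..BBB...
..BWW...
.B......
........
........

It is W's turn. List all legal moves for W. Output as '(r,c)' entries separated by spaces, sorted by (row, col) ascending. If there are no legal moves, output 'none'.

(2,1): flips 1 -> legal
(2,2): flips 1 -> legal
(2,3): flips 1 -> legal
(2,4): flips 1 -> legal
(2,5): flips 1 -> legal
(3,1): no bracket -> illegal
(3,5): no bracket -> illegal
(4,0): no bracket -> illegal
(4,1): flips 1 -> legal
(4,5): no bracket -> illegal
(5,0): no bracket -> illegal
(5,2): no bracket -> illegal
(5,3): no bracket -> illegal
(6,0): no bracket -> illegal
(6,1): no bracket -> illegal
(6,2): no bracket -> illegal

Answer: (2,1) (2,2) (2,3) (2,4) (2,5) (4,1)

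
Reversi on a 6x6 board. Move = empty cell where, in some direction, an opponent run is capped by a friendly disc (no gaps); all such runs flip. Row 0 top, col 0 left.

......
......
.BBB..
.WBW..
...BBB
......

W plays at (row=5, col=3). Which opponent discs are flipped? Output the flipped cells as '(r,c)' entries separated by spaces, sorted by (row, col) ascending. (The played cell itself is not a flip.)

Answer: (4,3)

Derivation:
Dir NW: first cell '.' (not opp) -> no flip
Dir N: opp run (4,3) capped by W -> flip
Dir NE: opp run (4,4), next='.' -> no flip
Dir W: first cell '.' (not opp) -> no flip
Dir E: first cell '.' (not opp) -> no flip
Dir SW: edge -> no flip
Dir S: edge -> no flip
Dir SE: edge -> no flip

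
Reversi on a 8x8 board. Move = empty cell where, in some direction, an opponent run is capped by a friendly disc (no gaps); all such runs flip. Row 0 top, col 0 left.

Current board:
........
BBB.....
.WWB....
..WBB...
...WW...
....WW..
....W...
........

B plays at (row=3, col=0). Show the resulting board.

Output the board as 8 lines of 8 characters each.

Place B at (3,0); scan 8 dirs for brackets.
Dir NW: edge -> no flip
Dir N: first cell '.' (not opp) -> no flip
Dir NE: opp run (2,1) capped by B -> flip
Dir W: edge -> no flip
Dir E: first cell '.' (not opp) -> no flip
Dir SW: edge -> no flip
Dir S: first cell '.' (not opp) -> no flip
Dir SE: first cell '.' (not opp) -> no flip
All flips: (2,1)

Answer: ........
BBB.....
.BWB....
B.WBB...
...WW...
....WW..
....W...
........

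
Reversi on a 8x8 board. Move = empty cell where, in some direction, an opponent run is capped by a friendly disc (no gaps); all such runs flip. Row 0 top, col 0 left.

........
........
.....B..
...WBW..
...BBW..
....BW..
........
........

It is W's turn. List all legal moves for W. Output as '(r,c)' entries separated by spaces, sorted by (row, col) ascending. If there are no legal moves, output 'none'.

(1,4): no bracket -> illegal
(1,5): flips 1 -> legal
(1,6): no bracket -> illegal
(2,3): flips 1 -> legal
(2,4): no bracket -> illegal
(2,6): no bracket -> illegal
(3,2): no bracket -> illegal
(3,6): no bracket -> illegal
(4,2): flips 2 -> legal
(5,2): no bracket -> illegal
(5,3): flips 3 -> legal
(6,3): flips 1 -> legal
(6,4): no bracket -> illegal
(6,5): no bracket -> illegal

Answer: (1,5) (2,3) (4,2) (5,3) (6,3)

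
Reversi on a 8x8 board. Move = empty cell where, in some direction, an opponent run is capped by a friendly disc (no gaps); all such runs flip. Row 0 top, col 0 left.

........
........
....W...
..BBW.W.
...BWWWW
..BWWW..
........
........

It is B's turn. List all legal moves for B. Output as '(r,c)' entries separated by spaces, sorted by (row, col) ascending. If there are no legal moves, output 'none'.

Answer: (1,5) (2,5) (3,5) (5,6) (6,3) (6,5) (6,6)

Derivation:
(1,3): no bracket -> illegal
(1,4): no bracket -> illegal
(1,5): flips 1 -> legal
(2,3): no bracket -> illegal
(2,5): flips 1 -> legal
(2,6): no bracket -> illegal
(2,7): no bracket -> illegal
(3,5): flips 1 -> legal
(3,7): no bracket -> illegal
(4,2): no bracket -> illegal
(5,6): flips 3 -> legal
(5,7): no bracket -> illegal
(6,2): no bracket -> illegal
(6,3): flips 1 -> legal
(6,4): no bracket -> illegal
(6,5): flips 1 -> legal
(6,6): flips 2 -> legal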